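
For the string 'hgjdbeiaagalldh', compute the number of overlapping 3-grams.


String 'hgjdbeiaagalldh' has length L = 15.
Number of overlapping n-grams = L - n + 1
Substituting: 15 - 3 + 1 = 13

13


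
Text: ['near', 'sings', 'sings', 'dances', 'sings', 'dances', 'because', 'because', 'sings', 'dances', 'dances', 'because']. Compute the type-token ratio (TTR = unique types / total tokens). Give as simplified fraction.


Tokens: 12
Unique types: ('because', 'dances', 'near', 'sings') = 4
TTR = 4/12
Simplify: divide both by 4 -> 1/3
TTR = 1/3

1/3


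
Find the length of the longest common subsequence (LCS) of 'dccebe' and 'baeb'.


DP table for LCS of 'dccebe' and 'baeb':
       b  a  e  b
    0  0  0  0  0
  d 0  0  0  0  0
  c 0  0  0  0  0
  c 0  0  0  0  0
  e 0  0  0  1  1
  b 0  1  1  1  2
  e 0  1  1  2  2
LCS: 'eb'
LCS length = 2

2


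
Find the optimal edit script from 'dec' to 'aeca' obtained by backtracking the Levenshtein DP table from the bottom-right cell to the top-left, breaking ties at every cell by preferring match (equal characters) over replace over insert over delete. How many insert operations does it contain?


Edit distance = 2. Backtracking from cell (3, 4) with preference match > replace > insert > delete,
then listing the resulting alignment 'dec' -> 'aeca' left to right:
  Step 1: replace d->a
  Step 2: keep 'e'
  Step 3: keep 'c'
  Step 4: insert 'a' [insertion #1]
Total insertions: 1

1


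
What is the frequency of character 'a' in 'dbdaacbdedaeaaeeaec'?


Scanning 'dbdaacbdedaeaaeeaec' for 'a':
  Position 3: 'a' -> MATCH (count: 1)
  Position 4: 'a' -> MATCH (count: 2)
  Position 10: 'a' -> MATCH (count: 3)
  Position 12: 'a' -> MATCH (count: 4)
  Position 13: 'a' -> MATCH (count: 5)
  Position 16: 'a' -> MATCH (count: 6)
Total occurrences of 'a': 6

6


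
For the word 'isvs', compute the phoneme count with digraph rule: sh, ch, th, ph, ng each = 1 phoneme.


Parsing 'isvs' greedily, digraphs first:
  'i' -> vowel phoneme (phonemes so far: 1)
  's' -> consonant phoneme (phonemes so far: 2)
  'v' -> consonant phoneme (phonemes so far: 3)
  's' -> consonant phoneme (phonemes so far: 4)
Total phonemes: 4

4


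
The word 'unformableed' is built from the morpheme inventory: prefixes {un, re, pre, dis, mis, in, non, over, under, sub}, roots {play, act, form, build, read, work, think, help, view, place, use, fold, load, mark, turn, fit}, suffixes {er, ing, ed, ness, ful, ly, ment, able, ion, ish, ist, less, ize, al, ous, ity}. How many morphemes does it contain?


Segmenting 'unformableed' against the inventory:
  'un' -> prefix (morpheme 1)
  'form' -> root (morpheme 2)
  'able' -> suffix (morpheme 3)
  'ed' -> suffix (morpheme 4)
Total morphemes: 4

4


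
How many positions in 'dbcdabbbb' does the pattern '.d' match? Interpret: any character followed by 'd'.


Pattern: .d means any character followed by 'd'.
Scanning 'dbcdabbbb' position-by-position:
  Pos 0: window 'db' -> no
  Pos 1: window 'bc' -> no
  Pos 2: window 'cd' -> MATCH
  Pos 3: window 'da' -> no
  Pos 4: window 'ab' -> no
  Pos 5: window 'bb' -> no
  Pos 6: window 'bb' -> no
  Pos 7: window 'bb' -> no
  Pos 8: window 'b' -> no
Total matches: 1

1


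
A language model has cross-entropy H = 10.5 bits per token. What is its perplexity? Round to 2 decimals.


Perplexity formula: PP = 2^H
H = 10.5
PP = 2^10.5
Decompose: 2^10.5 = 2^10 * 2^0.5 = 2^10 * sqrt(2)
2^10 = 1024, sqrt(2) ~ 1.4142136
PP ~ 1024 * 1.4142136 = 1448.1547264
Rounded to 2 decimals: 1448.15

1448.15


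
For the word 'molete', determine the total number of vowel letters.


Scanning each character of 'molete':
  Position 1: 'm' -> consonant (running count: 0)
  Position 2: 'o' -> vowel (running count: 1)
  Position 3: 'l' -> consonant (running count: 1)
  Position 4: 'e' -> vowel (running count: 2)
  Position 5: 't' -> consonant (running count: 2)
  Position 6: 'e' -> vowel (running count: 3)
Total vowels: 3

3


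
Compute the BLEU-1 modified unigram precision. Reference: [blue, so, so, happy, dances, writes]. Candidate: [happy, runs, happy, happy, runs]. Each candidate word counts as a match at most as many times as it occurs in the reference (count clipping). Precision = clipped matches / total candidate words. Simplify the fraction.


Reference word counts: {'blue': 1, 'dances': 1, 'happy': 1, 'so': 2, 'writes': 1}
Checking each candidate word (with clipping):
  'happy' -> in reference (ref count 1, used 1/1) -> match (matches: 1)
  'runs' -> not in reference -> no match (matches: 1)
  'happy' -> ref count 1 already used up (1/1) -> clipped, no match (matches: 1)
  'happy' -> ref count 1 already used up (1/1) -> clipped, no match (matches: 1)
  'runs' -> not in reference -> no match (matches: 1)
Clipped matches: 1, Candidate length: 5
Precision = 1/5

1/5


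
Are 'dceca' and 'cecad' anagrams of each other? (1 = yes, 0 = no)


Sort characters of 'dceca': 'accde'
Sort characters of 'cecad': 'accde'
Sorted forms match -> they ARE anagrams
Result: 1

1


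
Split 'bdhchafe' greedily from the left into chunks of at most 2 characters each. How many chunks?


'bdhchafe' has 8 characters.
Chunking with max size 2:
  Chunk 1: 'bd' (positions 0-1)
  Chunk 2: 'hc' (positions 2-3)
  Chunk 3: 'ha' (positions 4-5)
  Chunk 4: 'fe' (positions 6-7)
Total chunks: ceil(8 / 2) = 4

4


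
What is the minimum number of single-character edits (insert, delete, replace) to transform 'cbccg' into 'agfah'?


Building DP table for s1='cbccg' (len 5) and s2='agfah' (len 5):
       a  g  f  a  h
    0  1  2  3  4  5
  c 1  1  2  3  4  5
  b 2  2  2  3  4  5
  c 3  3  3  3  4  5
  c 4  4  4  4  4  5
  g 5  5  4  5  5  5
Edit distance = dp[5][5] = 5

5


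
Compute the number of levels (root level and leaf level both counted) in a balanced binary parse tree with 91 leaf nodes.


In a balanced binary tree with n leaves the deepest leaf is ceil(log2(n)) edges below the root,
so counting node levels inclusive of root and leaves gives ceil(log2(n)) + 1 levels.
log2(91) = 6.5078
ceil(6.5078) = 7
levels = 7 + 1 = 8

8


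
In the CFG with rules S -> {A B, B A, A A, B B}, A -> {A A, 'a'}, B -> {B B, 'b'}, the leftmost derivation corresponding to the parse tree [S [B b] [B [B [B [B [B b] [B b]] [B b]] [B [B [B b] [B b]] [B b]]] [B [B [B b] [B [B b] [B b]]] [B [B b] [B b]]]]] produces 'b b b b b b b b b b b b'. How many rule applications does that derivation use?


Every bracketed nonterminal node [X ...] in the tree is produced by exactly one rule application.
Reading the tree off as a leftmost derivation:
  Step 1: S  =>  B B   (applied S -> B B)
  Step 2: B B  =>  b B   (applied B -> b)
  Step 3: b B  =>  b B B   (applied B -> B B)
  Step 4: b B B  =>  b B B B   (applied B -> B B)
  Step 5: b B B B  =>  b B B B B   (applied B -> B B)
  Step 6: b B B B B  =>  b B B B B B   (applied B -> B B)
  Step 7: b B B B B B  =>  b b B B B B   (applied B -> b)
  Step 8: b b B B B B  =>  b b b B B B   (applied B -> b)
  Step 9: b b b B B B  =>  b b b b B B   (applied B -> b)
  Step 10: b b b b B B  =>  b b b b B B B   (applied B -> B B)
  Step 11: b b b b B B B  =>  b b b b B B B B   (applied B -> B B)
  Step 12: b b b b B B B B  =>  b b b b b B B B   (applied B -> b)
  Step 13: b b b b b B B B  =>  b b b b b b B B   (applied B -> b)
  Step 14: b b b b b b B B  =>  b b b b b b b B   (applied B -> b)
  Step 15: b b b b b b b B  =>  b b b b b b b B B   (applied B -> B B)
  Step 16: b b b b b b b B B  =>  b b b b b b b B B B   (applied B -> B B)
  Step 17: b b b b b b b B B B  =>  b b b b b b b b B B   (applied B -> b)
  Step 18: b b b b b b b b B B  =>  b b b b b b b b B B B   (applied B -> B B)
  Step 19: b b b b b b b b B B B  =>  b b b b b b b b b B B   (applied B -> b)
  Step 20: b b b b b b b b b B B  =>  b b b b b b b b b b B   (applied B -> b)
  Step 21: b b b b b b b b b b B  =>  b b b b b b b b b b B B   (applied B -> B B)
  Step 22: b b b b b b b b b b B B  =>  b b b b b b b b b b b B   (applied B -> b)
  Step 23: b b b b b b b b b b b B  =>  b b b b b b b b b b b b   (applied B -> b)
Final yield: b b b b b b b b b b b b
Total rewrite steps: 23

23


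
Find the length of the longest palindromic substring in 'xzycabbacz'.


Scanning 'xzycabbacz' for palindromic substrings.
Substring at positions 3-8: 'cabbac'.
Check: reverse('cabbac') = 'cabbac' -> palindrome confirmed.
Neighbouring characters ('y' / 'z') break symmetry, so it cannot extend further.
No longer palindromic substring exists; longest length = 6

6


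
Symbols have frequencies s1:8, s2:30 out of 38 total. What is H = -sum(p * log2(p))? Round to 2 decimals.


Computing entropy H = -sum(p_i * log2(p_i)):
  s1: p = 8/38 = 0.2105, -p*log2(p) = 0.4732
  s2: p = 30/38 = 0.7895, -p*log2(p) = 0.2692
H = sum of terms = 0.7424
Rounded to 2 decimals: 0.74

0.74


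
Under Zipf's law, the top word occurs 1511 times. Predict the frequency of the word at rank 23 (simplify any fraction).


Zipf's law: freq(rank) = f1 / rank
f1 = 1511, rank = 23
freq = 1511 / 23
GCD(1511, 23) = 1
Simplified: 1511/23

1511/23


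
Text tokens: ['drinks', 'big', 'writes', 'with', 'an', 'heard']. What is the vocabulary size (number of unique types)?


Listing all tokens and tracking unique types:
  Token 1: 'drinks' -> NEW (unique so far: 1)
  Token 2: 'big' -> NEW (unique so far: 2)
  Token 3: 'writes' -> NEW (unique so far: 3)
  Token 4: 'with' -> NEW (unique so far: 4)
  Token 5: 'an' -> NEW (unique so far: 5)
  Token 6: 'heard' -> NEW (unique so far: 6)
Unique types: ('an', 'big', 'drinks', 'heard', 'with', 'writes')
Vocabulary size: 6

6


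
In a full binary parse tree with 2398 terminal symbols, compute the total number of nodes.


Leaf nodes (terminals): 2398
Internal nodes = n - 1 = 2398 - 1 = 2397
Total = leaves + internal = 2398 + 2397 = 4795

4795


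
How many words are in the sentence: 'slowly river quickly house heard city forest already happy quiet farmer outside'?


Counting words by splitting on spaces:
  Word 1: 'slowly'
  Word 2: 'river'
  Word 3: 'quickly'
  Word 4: 'house'
  Word 5: 'heard'
  Word 6: 'city'
  Word 7: 'forest'
  Word 8: 'already'
  Word 9: 'happy'
  Word 10: 'quiet'
  Word 11: 'farmer'
  Word 12: 'outside'
Total words: 12

12


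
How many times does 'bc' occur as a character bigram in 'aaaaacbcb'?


Scanning 'aaaaacbcb' for bigram 'bc':
  Position 0: 'aa' -> no
  Position 1: 'aa' -> no
  Position 2: 'aa' -> no
  Position 3: 'aa' -> no
  Position 4: 'ac' -> no
  Position 5: 'cb' -> no
  Position 6: 'bc' -> MATCH
  Position 7: 'cb' -> no
Total matches: 1

1


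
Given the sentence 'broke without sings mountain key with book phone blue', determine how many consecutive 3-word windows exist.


Word trigrams from [9] words:
  Trigram 1: (broke without sings)
  Trigram 2: (without sings mountain)
  Trigram 3: (sings mountain key)
  Trigram 4: (mountain key with)
  Trigram 5: (key with book)
  Trigram 6: (with book phone)
  Trigram 7: (book phone blue)
Total word trigrams: 9 - 2 = 7

7


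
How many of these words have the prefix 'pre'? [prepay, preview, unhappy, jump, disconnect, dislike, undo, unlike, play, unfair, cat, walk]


Checking each word for prefix 'pre':
  'prepay' -> YES, starts with 'pre' (count: 1)
  'preview' -> YES, starts with 'pre' (count: 2)
  'unhappy' -> no (count: 2)
  'jump' -> no (count: 2)
  'disconnect' -> no (count: 2)
  'dislike' -> no (count: 2)
  'undo' -> no (count: 2)
  'unlike' -> no (count: 2)
  'play' -> no (count: 2)
  'unfair' -> no (count: 2)
  'cat' -> no (count: 2)
  'walk' -> no (count: 2)
Total with prefix 'pre': 2

2


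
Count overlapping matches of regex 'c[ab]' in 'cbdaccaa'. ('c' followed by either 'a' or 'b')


Pattern: c[ab] means 'c' followed by either 'a' or 'b'.
Scanning 'cbdaccaa' position-by-position:
  Pos 0: window 'cb' -> MATCH
  Pos 1: window 'bd' -> no
  Pos 2: window 'da' -> no
  Pos 3: window 'ac' -> no
  Pos 4: window 'cc' -> no
  Pos 5: window 'ca' -> MATCH
  Pos 6: window 'aa' -> no
  Pos 7: window 'a' -> no
Total matches: 2

2


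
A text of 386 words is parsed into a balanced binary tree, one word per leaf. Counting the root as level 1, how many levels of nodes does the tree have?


In a balanced binary tree with n leaves the deepest leaf is ceil(log2(n)) edges below the root,
so counting node levels inclusive of root and leaves gives ceil(log2(n)) + 1 levels.
log2(386) = 8.5925
ceil(8.5925) = 9
levels = 9 + 1 = 10

10


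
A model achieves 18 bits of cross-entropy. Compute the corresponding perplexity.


Perplexity formula: PP = 2^H
H = 18
PP = 2^18
PP = 2^18 = 262144

262144


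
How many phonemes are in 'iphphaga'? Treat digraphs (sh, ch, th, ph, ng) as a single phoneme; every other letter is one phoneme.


Parsing 'iphphaga' greedily, digraphs first:
  'i' -> vowel phoneme (phonemes so far: 1)
  'ph' -> digraph (1 consonant phoneme) (phonemes so far: 2)
  'ph' -> digraph (1 consonant phoneme) (phonemes so far: 3)
  'a' -> vowel phoneme (phonemes so far: 4)
  'g' -> consonant phoneme (phonemes so far: 5)
  'a' -> vowel phoneme (phonemes so far: 6)
Total phonemes: 6

6


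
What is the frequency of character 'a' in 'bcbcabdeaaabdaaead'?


Scanning 'bcbcabdeaaabdaaead' for 'a':
  Position 4: 'a' -> MATCH (count: 1)
  Position 8: 'a' -> MATCH (count: 2)
  Position 9: 'a' -> MATCH (count: 3)
  Position 10: 'a' -> MATCH (count: 4)
  Position 13: 'a' -> MATCH (count: 5)
  Position 14: 'a' -> MATCH (count: 6)
  Position 16: 'a' -> MATCH (count: 7)
Total occurrences of 'a': 7

7


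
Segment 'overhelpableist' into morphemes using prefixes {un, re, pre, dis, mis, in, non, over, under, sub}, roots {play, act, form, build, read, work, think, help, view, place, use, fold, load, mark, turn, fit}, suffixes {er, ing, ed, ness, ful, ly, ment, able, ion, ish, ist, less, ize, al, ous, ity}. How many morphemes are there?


Segmenting 'overhelpableist' against the inventory:
  'over' -> prefix (morpheme 1)
  'help' -> root (morpheme 2)
  'able' -> suffix (morpheme 3)
  'ist' -> suffix (morpheme 4)
Total morphemes: 4

4


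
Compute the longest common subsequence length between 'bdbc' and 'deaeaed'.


DP table for LCS of 'bdbc' and 'deaeaed':
       d  e  a  e  a  e  d
    0  0  0  0  0  0  0  0
  b 0  0  0  0  0  0  0  0
  d 0  1  1  1  1  1  1  1
  b 0  1  1  1  1  1  1  1
  c 0  1  1  1  1  1  1  1
LCS: 'd'
LCS length = 1

1


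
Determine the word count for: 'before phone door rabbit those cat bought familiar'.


Counting words by splitting on spaces:
  Word 1: 'before'
  Word 2: 'phone'
  Word 3: 'door'
  Word 4: 'rabbit'
  Word 5: 'those'
  Word 6: 'cat'
  Word 7: 'bought'
  Word 8: 'familiar'
Total words: 8

8


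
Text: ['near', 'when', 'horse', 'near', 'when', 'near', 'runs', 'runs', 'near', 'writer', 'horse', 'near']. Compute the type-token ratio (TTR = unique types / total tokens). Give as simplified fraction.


Tokens: 12
Unique types: ('horse', 'near', 'runs', 'when', 'writer') = 5
TTR = 5/12
Already in lowest terms.

5/12


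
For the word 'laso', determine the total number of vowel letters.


Scanning each character of 'laso':
  Position 1: 'l' -> consonant (running count: 0)
  Position 2: 'a' -> vowel (running count: 1)
  Position 3: 's' -> consonant (running count: 1)
  Position 4: 'o' -> vowel (running count: 2)
Total vowels: 2

2


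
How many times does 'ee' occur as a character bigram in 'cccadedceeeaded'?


Scanning 'cccadedceeeaded' for bigram 'ee':
  Position 0: 'cc' -> no
  Position 1: 'cc' -> no
  Position 2: 'ca' -> no
  Position 3: 'ad' -> no
  Position 4: 'de' -> no
  Position 5: 'ed' -> no
  Position 6: 'dc' -> no
  Position 7: 'ce' -> no
  Position 8: 'ee' -> MATCH
  Position 9: 'ee' -> MATCH
  Position 10: 'ea' -> no
  Position 11: 'ad' -> no
  Position 12: 'de' -> no
  Position 13: 'ed' -> no
Total matches: 2

2


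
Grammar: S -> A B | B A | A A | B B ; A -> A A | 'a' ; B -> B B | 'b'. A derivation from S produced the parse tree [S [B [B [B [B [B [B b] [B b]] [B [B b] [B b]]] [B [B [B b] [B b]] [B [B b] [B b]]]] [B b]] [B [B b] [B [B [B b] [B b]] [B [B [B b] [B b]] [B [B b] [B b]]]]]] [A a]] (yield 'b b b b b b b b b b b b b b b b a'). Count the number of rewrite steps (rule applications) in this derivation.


Every bracketed nonterminal node [X ...] in the tree is produced by exactly one rule application.
Reading the tree off as a leftmost derivation:
  Step 1: S  =>  B A   (applied S -> B A)
  Step 2: B A  =>  B B A   (applied B -> B B)
  Step 3: B B A  =>  B B B A   (applied B -> B B)
  Step 4: B B B A  =>  B B B B A   (applied B -> B B)
  Step 5: B B B B A  =>  B B B B B A   (applied B -> B B)
  Step 6: B B B B B A  =>  B B B B B B A   (applied B -> B B)
  Step 7: B B B B B B A  =>  b B B B B B A   (applied B -> b)
  Step 8: b B B B B B A  =>  b b B B B B A   (applied B -> b)
  Step 9: b b B B B B A  =>  b b B B B B B A   (applied B -> B B)
  Step 10: b b B B B B B A  =>  b b b B B B B A   (applied B -> b)
  Step 11: b b b B B B B A  =>  b b b b B B B A   (applied B -> b)
  Step 12: b b b b B B B A  =>  b b b b B B B B A   (applied B -> B B)
  Step 13: b b b b B B B B A  =>  b b b b B B B B B A   (applied B -> B B)
  Step 14: b b b b B B B B B A  =>  b b b b b B B B B A   (applied B -> b)
  Step 15: b b b b b B B B B A  =>  b b b b b b B B B A   (applied B -> b)
  Step 16: b b b b b b B B B A  =>  b b b b b b B B B B A   (applied B -> B B)
  Step 17: b b b b b b B B B B A  =>  b b b b b b b B B B A   (applied B -> b)
  Step 18: b b b b b b b B B B A  =>  b b b b b b b b B B A   (applied B -> b)
  Step 19: b b b b b b b b B B A  =>  b b b b b b b b b B A   (applied B -> b)
  Step 20: b b b b b b b b b B A  =>  b b b b b b b b b B B A   (applied B -> B B)
  Step 21: b b b b b b b b b B B A  =>  b b b b b b b b b b B A   (applied B -> b)
  Step 22: b b b b b b b b b b B A  =>  b b b b b b b b b b B B A   (applied B -> B B)
  Step 23: b b b b b b b b b b B B A  =>  b b b b b b b b b b B B B A   (applied B -> B B)
  Step 24: b b b b b b b b b b B B B A  =>  b b b b b b b b b b b B B A   (applied B -> b)
  Step 25: b b b b b b b b b b b B B A  =>  b b b b b b b b b b b b B A   (applied B -> b)
  Step 26: b b b b b b b b b b b b B A  =>  b b b b b b b b b b b b B B A   (applied B -> B B)
  Step 27: b b b b b b b b b b b b B B A  =>  b b b b b b b b b b b b B B B A   (applied B -> B B)
  Step 28: b b b b b b b b b b b b B B B A  =>  b b b b b b b b b b b b b B B A   (applied B -> b)
  Step 29: b b b b b b b b b b b b b B B A  =>  b b b b b b b b b b b b b b B A   (applied B -> b)
  Step 30: b b b b b b b b b b b b b b B A  =>  b b b b b b b b b b b b b b B B A   (applied B -> B B)
  Step 31: b b b b b b b b b b b b b b B B A  =>  b b b b b b b b b b b b b b b B A   (applied B -> b)
  Step 32: b b b b b b b b b b b b b b b B A  =>  b b b b b b b b b b b b b b b b A   (applied B -> b)
  Step 33: b b b b b b b b b b b b b b b b A  =>  b b b b b b b b b b b b b b b b a   (applied A -> a)
Final yield: b b b b b b b b b b b b b b b b a
Total rewrite steps: 33

33


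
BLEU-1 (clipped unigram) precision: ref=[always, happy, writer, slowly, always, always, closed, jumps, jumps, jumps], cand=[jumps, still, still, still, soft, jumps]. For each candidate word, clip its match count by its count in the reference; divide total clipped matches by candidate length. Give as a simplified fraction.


Reference word counts: {'always': 3, 'closed': 1, 'happy': 1, 'jumps': 3, 'slowly': 1, 'writer': 1}
Checking each candidate word (with clipping):
  'jumps' -> in reference (ref count 3, used 1/3) -> match (matches: 1)
  'still' -> not in reference -> no match (matches: 1)
  'still' -> not in reference -> no match (matches: 1)
  'still' -> not in reference -> no match (matches: 1)
  'soft' -> not in reference -> no match (matches: 1)
  'jumps' -> in reference (ref count 3, used 2/3) -> match (matches: 2)
Clipped matches: 2, Candidate length: 6
Precision = 2/6 = 1/3

1/3


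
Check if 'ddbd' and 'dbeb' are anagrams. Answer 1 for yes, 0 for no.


Sort characters of 'ddbd': 'bddd'
Sort characters of 'dbeb': 'bbde'
Sorted forms differ -> they are NOT anagrams
Result: 0

0


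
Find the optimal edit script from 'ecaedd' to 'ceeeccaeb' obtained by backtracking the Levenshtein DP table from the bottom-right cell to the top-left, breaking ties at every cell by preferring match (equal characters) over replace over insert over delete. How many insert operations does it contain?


Edit distance = 6. Backtracking from cell (6, 9) with preference match > replace > insert > delete,
then listing the resulting alignment 'ecaedd' -> 'ceeeccaeb' left to right:
  Step 1: insert 'c' [insertion #1]
  Step 2: insert 'e' [insertion #2]
  Step 3: insert 'e' [insertion #3]
  Step 4: keep 'e'
  Step 5: insert 'c' [insertion #4]
  Step 6: keep 'c'
  Step 7: keep 'a'
  Step 8: keep 'e'
  Step 9: delete 'd'
  Step 10: replace d->b
Total insertions: 4

4


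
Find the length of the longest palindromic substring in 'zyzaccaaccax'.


Scanning 'zyzaccaaccax' for palindromic substrings.
Substring at positions 3-10: 'accaacca'.
Check: reverse('accaacca') = 'accaacca' -> palindrome confirmed.
Neighbouring characters ('z' / 'x') break symmetry, so it cannot extend further.
No longer palindromic substring exists; longest length = 8

8


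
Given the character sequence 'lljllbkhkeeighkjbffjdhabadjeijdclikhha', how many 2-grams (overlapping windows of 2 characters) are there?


String 'lljllbkhkeeighkjbffjdhabadjeijdclikhha' has length L = 38.
Number of overlapping n-grams = L - n + 1
Substituting: 38 - 2 + 1 = 37

37


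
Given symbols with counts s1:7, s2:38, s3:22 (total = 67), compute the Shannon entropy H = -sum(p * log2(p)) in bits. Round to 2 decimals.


Computing entropy H = -sum(p_i * log2(p_i)):
  s1: p = 7/67 = 0.1045, -p*log2(p) = 0.3405
  s2: p = 38/67 = 0.5672, -p*log2(p) = 0.4640
  s3: p = 22/67 = 0.3284, -p*log2(p) = 0.5276
H = sum of terms = 1.3321
Rounded to 2 decimals: 1.33

1.33


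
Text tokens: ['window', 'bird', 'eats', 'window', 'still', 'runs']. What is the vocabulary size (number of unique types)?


Listing all tokens and tracking unique types:
  Token 1: 'window' -> NEW (unique so far: 1)
  Token 2: 'bird' -> NEW (unique so far: 2)
  Token 3: 'eats' -> NEW (unique so far: 3)
  Token 4: 'window' -> duplicate (unique so far: 3)
  Token 5: 'still' -> NEW (unique so far: 4)
  Token 6: 'runs' -> NEW (unique so far: 5)
Unique types: ('bird', 'eats', 'runs', 'still', 'window')
Vocabulary size: 5

5


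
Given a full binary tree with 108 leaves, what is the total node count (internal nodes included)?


Leaf nodes (terminals): 108
Internal nodes = n - 1 = 108 - 1 = 107
Total = leaves + internal = 108 + 107 = 215

215


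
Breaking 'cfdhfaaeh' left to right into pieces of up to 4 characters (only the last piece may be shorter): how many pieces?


'cfdhfaaeh' has 9 characters.
Chunking with max size 4:
  Chunk 1: 'cfdh' (positions 0-3)
  Chunk 2: 'faae' (positions 4-7)
  Chunk 3: 'h' (positions 8-8)
Total chunks: ceil(9 / 4) = 3

3


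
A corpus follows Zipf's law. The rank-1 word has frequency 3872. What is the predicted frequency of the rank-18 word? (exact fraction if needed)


Zipf's law: freq(rank) = f1 / rank
f1 = 3872, rank = 18
freq = 3872 / 18
GCD(3872, 18) = 2
Simplified: 1936/9

1936/9


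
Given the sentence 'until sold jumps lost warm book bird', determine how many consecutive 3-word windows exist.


Word trigrams from [7] words:
  Trigram 1: (until sold jumps)
  Trigram 2: (sold jumps lost)
  Trigram 3: (jumps lost warm)
  Trigram 4: (lost warm book)
  Trigram 5: (warm book bird)
Total word trigrams: 7 - 2 = 5

5


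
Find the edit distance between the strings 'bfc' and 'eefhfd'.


Building DP table for s1='bfc' (len 3) and s2='eefhfd' (len 6):
       e  e  f  h  f  d
    0  1  2  3  4  5  6
  b 1  1  2  3  4  5  6
  f 2  2  2  2  3  4  5
  c 3  3  3  3  3  4  5
Edit distance = dp[3][6] = 5

5


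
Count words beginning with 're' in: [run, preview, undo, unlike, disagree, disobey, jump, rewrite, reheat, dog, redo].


Checking each word for prefix 're':
  'run' -> no (count: 0)
  'preview' -> no (count: 0)
  'undo' -> no (count: 0)
  'unlike' -> no (count: 0)
  'disagree' -> no (count: 0)
  'disobey' -> no (count: 0)
  'jump' -> no (count: 0)
  'rewrite' -> YES, starts with 're' (count: 1)
  'reheat' -> YES, starts with 're' (count: 2)
  'dog' -> no (count: 2)
  'redo' -> YES, starts with 're' (count: 3)
Total with prefix 're': 3

3


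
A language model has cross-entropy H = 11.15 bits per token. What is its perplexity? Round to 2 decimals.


Perplexity formula: PP = 2^H
H = 11.15
PP = 2^11.15
Decompose: 2^11.15 = 2^11 * 2^0.15
2^11 = 2048, 2^0.15 ~ 1.1095695
PP ~ 2048 * 1.1095695 = 2272.3983360
Rounded to 2 decimals: 2272.40

2272.40


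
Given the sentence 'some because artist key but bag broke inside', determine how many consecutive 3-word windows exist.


Word trigrams from [8] words:
  Trigram 1: (some because artist)
  Trigram 2: (because artist key)
  Trigram 3: (artist key but)
  Trigram 4: (key but bag)
  Trigram 5: (but bag broke)
  Trigram 6: (bag broke inside)
Total word trigrams: 8 - 2 = 6

6


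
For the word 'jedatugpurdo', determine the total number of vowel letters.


Scanning each character of 'jedatugpurdo':
  Position 1: 'j' -> consonant (running count: 0)
  Position 2: 'e' -> vowel (running count: 1)
  Position 3: 'd' -> consonant (running count: 1)
  Position 4: 'a' -> vowel (running count: 2)
  Position 5: 't' -> consonant (running count: 2)
  Position 6: 'u' -> vowel (running count: 3)
  Position 7: 'g' -> consonant (running count: 3)
  Position 8: 'p' -> consonant (running count: 3)
  Position 9: 'u' -> vowel (running count: 4)
  Position 10: 'r' -> consonant (running count: 4)
  Position 11: 'd' -> consonant (running count: 4)
  Position 12: 'o' -> vowel (running count: 5)
Total vowels: 5

5


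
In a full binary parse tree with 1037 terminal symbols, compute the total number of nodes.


Leaf nodes (terminals): 1037
Internal nodes = n - 1 = 1037 - 1 = 1036
Total = leaves + internal = 1037 + 1036 = 2073

2073


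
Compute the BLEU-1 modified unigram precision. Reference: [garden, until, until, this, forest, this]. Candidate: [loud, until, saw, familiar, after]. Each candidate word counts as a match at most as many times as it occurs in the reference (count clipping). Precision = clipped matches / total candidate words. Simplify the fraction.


Reference word counts: {'forest': 1, 'garden': 1, 'this': 2, 'until': 2}
Checking each candidate word (with clipping):
  'loud' -> not in reference -> no match (matches: 0)
  'until' -> in reference (ref count 2, used 1/2) -> match (matches: 1)
  'saw' -> not in reference -> no match (matches: 1)
  'familiar' -> not in reference -> no match (matches: 1)
  'after' -> not in reference -> no match (matches: 1)
Clipped matches: 1, Candidate length: 5
Precision = 1/5

1/5


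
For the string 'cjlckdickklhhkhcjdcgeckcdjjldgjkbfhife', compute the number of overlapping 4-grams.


String 'cjlckdickklhhkhcjdcgeckcdjjldgjkbfhife' has length L = 38.
Number of overlapping n-grams = L - n + 1
Substituting: 38 - 4 + 1 = 35

35


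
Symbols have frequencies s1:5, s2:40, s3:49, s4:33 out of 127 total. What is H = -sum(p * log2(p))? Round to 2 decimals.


Computing entropy H = -sum(p_i * log2(p_i)):
  s1: p = 5/127 = 0.0394, -p*log2(p) = 0.1837
  s2: p = 40/127 = 0.3150, -p*log2(p) = 0.5250
  s3: p = 49/127 = 0.3858, -p*log2(p) = 0.5301
  s4: p = 33/127 = 0.2598, -p*log2(p) = 0.5052
H = sum of terms = 1.7440
Rounded to 2 decimals: 1.74

1.74


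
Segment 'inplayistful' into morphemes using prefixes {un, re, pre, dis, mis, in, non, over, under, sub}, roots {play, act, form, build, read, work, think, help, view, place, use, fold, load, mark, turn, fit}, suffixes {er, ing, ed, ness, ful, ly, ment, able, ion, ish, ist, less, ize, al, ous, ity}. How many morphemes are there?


Segmenting 'inplayistful' against the inventory:
  'in' -> prefix (morpheme 1)
  'play' -> root (morpheme 2)
  'ist' -> suffix (morpheme 3)
  'ful' -> suffix (morpheme 4)
Total morphemes: 4

4


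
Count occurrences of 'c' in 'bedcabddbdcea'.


Scanning 'bedcabddbdcea' for 'c':
  Position 3: 'c' -> MATCH (count: 1)
  Position 10: 'c' -> MATCH (count: 2)
Total occurrences of 'c': 2

2


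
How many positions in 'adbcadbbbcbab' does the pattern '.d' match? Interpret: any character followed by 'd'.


Pattern: .d means any character followed by 'd'.
Scanning 'adbcadbbbcbab' position-by-position:
  Pos 0: window 'ad' -> MATCH
  Pos 1: window 'db' -> no
  Pos 2: window 'bc' -> no
  Pos 3: window 'ca' -> no
  Pos 4: window 'ad' -> MATCH
  Pos 5: window 'db' -> no
  Pos 6: window 'bb' -> no
  Pos 7: window 'bb' -> no
  Pos 8: window 'bc' -> no
  Pos 9: window 'cb' -> no
  Pos 10: window 'ba' -> no
  Pos 11: window 'ab' -> no
  Pos 12: window 'b' -> no
Total matches: 2

2


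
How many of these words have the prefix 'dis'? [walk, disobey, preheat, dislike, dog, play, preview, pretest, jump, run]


Checking each word for prefix 'dis':
  'walk' -> no (count: 0)
  'disobey' -> YES, starts with 'dis' (count: 1)
  'preheat' -> no (count: 1)
  'dislike' -> YES, starts with 'dis' (count: 2)
  'dog' -> no (count: 2)
  'play' -> no (count: 2)
  'preview' -> no (count: 2)
  'pretest' -> no (count: 2)
  'jump' -> no (count: 2)
  'run' -> no (count: 2)
Total with prefix 'dis': 2

2


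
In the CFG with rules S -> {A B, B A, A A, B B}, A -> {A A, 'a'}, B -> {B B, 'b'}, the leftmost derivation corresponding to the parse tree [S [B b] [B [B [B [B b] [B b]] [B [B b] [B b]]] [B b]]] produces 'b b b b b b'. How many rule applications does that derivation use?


Every bracketed nonterminal node [X ...] in the tree is produced by exactly one rule application.
Reading the tree off as a leftmost derivation:
  Step 1: S  =>  B B   (applied S -> B B)
  Step 2: B B  =>  b B   (applied B -> b)
  Step 3: b B  =>  b B B   (applied B -> B B)
  Step 4: b B B  =>  b B B B   (applied B -> B B)
  Step 5: b B B B  =>  b B B B B   (applied B -> B B)
  Step 6: b B B B B  =>  b b B B B   (applied B -> b)
  Step 7: b b B B B  =>  b b b B B   (applied B -> b)
  Step 8: b b b B B  =>  b b b B B B   (applied B -> B B)
  Step 9: b b b B B B  =>  b b b b B B   (applied B -> b)
  Step 10: b b b b B B  =>  b b b b b B   (applied B -> b)
  Step 11: b b b b b B  =>  b b b b b b   (applied B -> b)
Final yield: b b b b b b
Total rewrite steps: 11

11


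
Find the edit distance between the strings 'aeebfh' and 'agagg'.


Building DP table for s1='aeebfh' (len 6) and s2='agagg' (len 5):
       a  g  a  g  g
    0  1  2  3  4  5
  a 1  0  1  2  3  4
  e 2  1  1  2  3  4
  e 3  2  2  2  3  4
  b 4  3  3  3  3  4
  f 5  4  4  4  4  4
  h 6  5  5  5  5  5
Edit distance = dp[6][5] = 5

5


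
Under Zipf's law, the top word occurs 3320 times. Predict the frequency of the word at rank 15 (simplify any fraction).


Zipf's law: freq(rank) = f1 / rank
f1 = 3320, rank = 15
freq = 3320 / 15
GCD(3320, 15) = 5
Simplified: 664/3

664/3


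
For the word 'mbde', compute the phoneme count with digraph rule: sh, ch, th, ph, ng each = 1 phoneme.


Parsing 'mbde' greedily, digraphs first:
  'm' -> consonant phoneme (phonemes so far: 1)
  'b' -> consonant phoneme (phonemes so far: 2)
  'd' -> consonant phoneme (phonemes so far: 3)
  'e' -> vowel phoneme (phonemes so far: 4)
Total phonemes: 4

4


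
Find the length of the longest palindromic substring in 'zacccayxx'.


Scanning 'zacccayxx' for palindromic substrings.
Substring at positions 1-5: 'accca'.
Check: reverse('accca') = 'accca' -> palindrome confirmed.
Neighbouring characters ('z' / 'y') break symmetry, so it cannot extend further.
No longer palindromic substring exists; longest length = 5

5


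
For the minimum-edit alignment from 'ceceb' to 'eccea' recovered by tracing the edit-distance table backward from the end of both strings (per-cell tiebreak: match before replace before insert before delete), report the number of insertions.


Edit distance = 3. Backtracking from cell (5, 5) with preference match > replace > insert > delete,
then listing the resulting alignment 'ceceb' -> 'eccea' left to right:
  Step 1: replace c->e
  Step 2: replace e->c
  Step 3: keep 'c'
  Step 4: keep 'e'
  Step 5: replace b->a
Total insertions: 0

0


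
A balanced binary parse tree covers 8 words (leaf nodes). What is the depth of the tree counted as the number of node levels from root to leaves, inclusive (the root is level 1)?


In a balanced binary tree with n leaves the deepest leaf is ceil(log2(n)) edges below the root,
so counting node levels inclusive of root and leaves gives ceil(log2(n)) + 1 levels.
log2(8) = 3.0000
ceil(3.0000) = 3
levels = 3 + 1 = 4

4


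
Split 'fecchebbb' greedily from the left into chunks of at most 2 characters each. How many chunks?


'fecchebbb' has 9 characters.
Chunking with max size 2:
  Chunk 1: 'fe' (positions 0-1)
  Chunk 2: 'cc' (positions 2-3)
  Chunk 3: 'he' (positions 4-5)
  Chunk 4: 'bb' (positions 6-7)
  Chunk 5: 'b' (positions 8-8)
Total chunks: ceil(9 / 2) = 5

5


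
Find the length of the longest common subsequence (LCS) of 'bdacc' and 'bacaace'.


DP table for LCS of 'bdacc' and 'bacaace':
       b  a  c  a  a  c  e
    0  0  0  0  0  0  0  0
  b 0  1  1  1  1  1  1  1
  d 0  1  1  1  1  1  1  1
  a 0  1  2  2  2  2  2  2
  c 0  1  2  3  3  3  3  3
  c 0  1  2  3  3  3  4  4
LCS: 'bacc'
LCS length = 4

4


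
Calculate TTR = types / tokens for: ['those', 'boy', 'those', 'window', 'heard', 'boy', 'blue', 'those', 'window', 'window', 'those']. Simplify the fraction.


Tokens: 11
Unique types: ('blue', 'boy', 'heard', 'those', 'window') = 5
TTR = 5/11
Already in lowest terms.

5/11


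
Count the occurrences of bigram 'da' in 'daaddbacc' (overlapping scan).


Scanning 'daaddbacc' for bigram 'da':
  Position 0: 'da' -> MATCH
  Position 1: 'aa' -> no
  Position 2: 'ad' -> no
  Position 3: 'dd' -> no
  Position 4: 'db' -> no
  Position 5: 'ba' -> no
  Position 6: 'ac' -> no
  Position 7: 'cc' -> no
Total matches: 1

1


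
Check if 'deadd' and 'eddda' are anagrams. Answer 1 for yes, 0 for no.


Sort characters of 'deadd': 'addde'
Sort characters of 'eddda': 'addde'
Sorted forms match -> they ARE anagrams
Result: 1

1


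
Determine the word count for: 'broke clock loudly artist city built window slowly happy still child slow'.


Counting words by splitting on spaces:
  Word 1: 'broke'
  Word 2: 'clock'
  Word 3: 'loudly'
  Word 4: 'artist'
  Word 5: 'city'
  Word 6: 'built'
  Word 7: 'window'
  Word 8: 'slowly'
  Word 9: 'happy'
  Word 10: 'still'
  Word 11: 'child'
  Word 12: 'slow'
Total words: 12

12


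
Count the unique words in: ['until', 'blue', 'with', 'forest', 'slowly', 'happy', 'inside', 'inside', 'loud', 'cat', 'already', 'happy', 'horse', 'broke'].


Listing all tokens and tracking unique types:
  Token 1: 'until' -> NEW (unique so far: 1)
  Token 2: 'blue' -> NEW (unique so far: 2)
  Token 3: 'with' -> NEW (unique so far: 3)
  Token 4: 'forest' -> NEW (unique so far: 4)
  Token 5: 'slowly' -> NEW (unique so far: 5)
  Token 6: 'happy' -> NEW (unique so far: 6)
  Token 7: 'inside' -> NEW (unique so far: 7)
  Token 8: 'inside' -> duplicate (unique so far: 7)
  Token 9: 'loud' -> NEW (unique so far: 8)
  Token 10: 'cat' -> NEW (unique so far: 9)
  Token 11: 'already' -> NEW (unique so far: 10)
  Token 12: 'happy' -> duplicate (unique so far: 10)
  Token 13: 'horse' -> NEW (unique so far: 11)
  Token 14: 'broke' -> NEW (unique so far: 12)
Unique types: ('already', 'blue', 'broke', 'cat', 'forest', 'happy', 'horse', 'inside', 'loud', 'slowly', 'until', 'with')
Vocabulary size: 12

12


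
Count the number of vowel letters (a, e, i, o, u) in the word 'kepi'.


Scanning each character of 'kepi':
  Position 1: 'k' -> consonant (running count: 0)
  Position 2: 'e' -> vowel (running count: 1)
  Position 3: 'p' -> consonant (running count: 1)
  Position 4: 'i' -> vowel (running count: 2)
Total vowels: 2

2


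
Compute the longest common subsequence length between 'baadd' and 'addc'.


DP table for LCS of 'baadd' and 'addc':
       a  d  d  c
    0  0  0  0  0
  b 0  0  0  0  0
  a 0  1  1  1  1
  a 0  1  1  1  1
  d 0  1  2  2  2
  d 0  1  2  3  3
LCS: 'add'
LCS length = 3

3


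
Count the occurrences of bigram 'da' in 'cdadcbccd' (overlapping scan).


Scanning 'cdadcbccd' for bigram 'da':
  Position 0: 'cd' -> no
  Position 1: 'da' -> MATCH
  Position 2: 'ad' -> no
  Position 3: 'dc' -> no
  Position 4: 'cb' -> no
  Position 5: 'bc' -> no
  Position 6: 'cc' -> no
  Position 7: 'cd' -> no
Total matches: 1

1


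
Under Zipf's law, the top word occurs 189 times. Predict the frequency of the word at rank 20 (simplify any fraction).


Zipf's law: freq(rank) = f1 / rank
f1 = 189, rank = 20
freq = 189 / 20
GCD(189, 20) = 1
Simplified: 189/20

189/20


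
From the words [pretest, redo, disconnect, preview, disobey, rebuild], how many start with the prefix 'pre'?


Checking each word for prefix 'pre':
  'pretest' -> YES, starts with 'pre' (count: 1)
  'redo' -> no (count: 1)
  'disconnect' -> no (count: 1)
  'preview' -> YES, starts with 'pre' (count: 2)
  'disobey' -> no (count: 2)
  'rebuild' -> no (count: 2)
Total with prefix 'pre': 2

2


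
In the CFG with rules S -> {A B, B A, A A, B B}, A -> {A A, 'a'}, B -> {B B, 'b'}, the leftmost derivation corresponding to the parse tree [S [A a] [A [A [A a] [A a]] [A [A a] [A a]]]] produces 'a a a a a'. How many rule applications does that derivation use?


Every bracketed nonterminal node [X ...] in the tree is produced by exactly one rule application.
Reading the tree off as a leftmost derivation:
  Step 1: S  =>  A A   (applied S -> A A)
  Step 2: A A  =>  a A   (applied A -> a)
  Step 3: a A  =>  a A A   (applied A -> A A)
  Step 4: a A A  =>  a A A A   (applied A -> A A)
  Step 5: a A A A  =>  a a A A   (applied A -> a)
  Step 6: a a A A  =>  a a a A   (applied A -> a)
  Step 7: a a a A  =>  a a a A A   (applied A -> A A)
  Step 8: a a a A A  =>  a a a a A   (applied A -> a)
  Step 9: a a a a A  =>  a a a a a   (applied A -> a)
Final yield: a a a a a
Total rewrite steps: 9

9


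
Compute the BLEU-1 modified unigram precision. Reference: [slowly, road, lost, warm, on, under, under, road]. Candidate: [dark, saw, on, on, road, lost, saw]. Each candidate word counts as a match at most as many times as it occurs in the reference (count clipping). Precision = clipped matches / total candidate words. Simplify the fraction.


Reference word counts: {'lost': 1, 'on': 1, 'road': 2, 'slowly': 1, 'under': 2, 'warm': 1}
Checking each candidate word (with clipping):
  'dark' -> not in reference -> no match (matches: 0)
  'saw' -> not in reference -> no match (matches: 0)
  'on' -> in reference (ref count 1, used 1/1) -> match (matches: 1)
  'on' -> ref count 1 already used up (1/1) -> clipped, no match (matches: 1)
  'road' -> in reference (ref count 2, used 1/2) -> match (matches: 2)
  'lost' -> in reference (ref count 1, used 1/1) -> match (matches: 3)
  'saw' -> not in reference -> no match (matches: 3)
Clipped matches: 3, Candidate length: 7
Precision = 3/7

3/7


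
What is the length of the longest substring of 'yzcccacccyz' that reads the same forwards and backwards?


Scanning 'yzcccacccyz' for palindromic substrings.
Substring at positions 2-8: 'cccaccc'.
Check: reverse('cccaccc') = 'cccaccc' -> palindrome confirmed.
Neighbouring characters ('z' / 'y') break symmetry, so it cannot extend further.
No longer palindromic substring exists; longest length = 7

7


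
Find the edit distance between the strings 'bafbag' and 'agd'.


Building DP table for s1='bafbag' (len 6) and s2='agd' (len 3):
       a  g  d
    0  1  2  3
  b 1  1  2  3
  a 2  1  2  3
  f 3  2  2  3
  b 4  3  3  3
  a 5  4  4  4
  g 6  5  4  5
Edit distance = dp[6][3] = 5

5


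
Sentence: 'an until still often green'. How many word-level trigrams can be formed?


Word trigrams from [5] words:
  Trigram 1: (an until still)
  Trigram 2: (until still often)
  Trigram 3: (still often green)
Total word trigrams: 5 - 2 = 3

3
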